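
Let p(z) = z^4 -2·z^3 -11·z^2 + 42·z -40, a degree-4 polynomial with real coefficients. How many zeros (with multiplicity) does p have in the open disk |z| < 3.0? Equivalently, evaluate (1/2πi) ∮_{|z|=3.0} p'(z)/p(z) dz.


The zeros of p are: -4, 2, (2 + 1i), (2 - 1i).
Their magnitudes are: 4, 2, 2.236, 2.236.
Zeros with |z| < R = 3.0: 2, (2 + 1i), (2 - 1i).
Count = 3.
By the argument principle, (1/2πi) ∮_{|z|=R} p'(z)/p(z) dz equals exactly this count.

Number of zeros inside |z| < 3.0: 3.


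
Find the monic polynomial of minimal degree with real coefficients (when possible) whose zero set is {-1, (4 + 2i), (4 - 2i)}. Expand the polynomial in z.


The polynomial is p(z) = ∏_{α ∈ S} (z − α), where S = {-1, (4 + 2i), (4 - 2i)}.
Expanding the product yields: p(z) = z^3 -7·z^2 + 12·z + 20.
Note conjugate pairs combine to real quadratics: (z − (4+2i))(z − (4−2i)) = z² − 8z + 20.
The resulting polynomial has degree 3 and real coefficients as required.

p(z) = z^3 -7·z^2 + 12·z + 20.


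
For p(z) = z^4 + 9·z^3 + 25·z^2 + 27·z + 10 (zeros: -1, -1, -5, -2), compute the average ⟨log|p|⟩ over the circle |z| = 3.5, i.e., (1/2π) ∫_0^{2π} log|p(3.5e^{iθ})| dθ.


Zeros: -5, -2, -1, -1; r = 3.5.
Inside |z| < r: -2, -1, -1. Outside (|z| ≥ r): -5.
p(0) = 10, so log|p(0)| = log(10) = 2.3026.
Apply Jensen: I(r) = log|p(0)| + Σ_k log(r/|z_k|), summed over zeros inside |z| < r.
  log(r/|z_k|) for z_k = -1: log(3.5/1) = 1.2528
  log(r/|z_k|) for z_k = -1: log(3.5/1) = 1.2528
  log(r/|z_k|) for z_k = -2: log(3.5/2) = 0.5596
  Outside zeros (-5) contribute nothing to the Jensen sum.
Sum over inside zeros: 3.0651.
I(r) = log|p(0)| + (inside sum) = 2.3026 + 3.0651 = 5.3677.
Note: since some zeros are outside |z| ≤ r, the simplified n·log(r) form does NOT apply — only the inside zeros contribute.

I(r) ≈ 5.3677.


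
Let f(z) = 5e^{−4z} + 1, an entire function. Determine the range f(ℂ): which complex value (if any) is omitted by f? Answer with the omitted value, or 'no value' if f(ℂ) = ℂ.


Little Picard bounds the complement of f(ℂ) to at most one point.
e^{−4z} is never zero on ℂ, so 5·e^{−4z} takes every value in ℂ ∖ {0}. Adding 1 shifts the range to ℂ ∖ {1}. Thus f omits exactly the value 1.

Omitted value: 1.


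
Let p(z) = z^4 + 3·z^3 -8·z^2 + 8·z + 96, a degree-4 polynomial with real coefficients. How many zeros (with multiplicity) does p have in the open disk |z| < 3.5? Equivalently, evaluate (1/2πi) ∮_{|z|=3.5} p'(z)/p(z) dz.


The zeros of p are: -4, -3, (2 + 2i), (2 - 2i).
Their magnitudes are: 4, 3, 2.828, 2.828.
Zeros with |z| < R = 3.5: -3, (2 + 2i), (2 - 2i).
Count = 3.
By the argument principle, (1/2πi) ∮_{|z|=R} p'(z)/p(z) dz equals exactly this count.

Number of zeros inside |z| < 3.5: 3.


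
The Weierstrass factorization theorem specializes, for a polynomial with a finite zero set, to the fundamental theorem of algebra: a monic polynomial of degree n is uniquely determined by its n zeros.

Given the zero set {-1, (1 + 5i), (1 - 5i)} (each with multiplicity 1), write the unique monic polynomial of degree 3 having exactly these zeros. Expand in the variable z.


The polynomial is p(z) = ∏_{α ∈ S} (z − α), where S = {-1, (1 + 5i), (1 - 5i)}.
Expanding the product yields: p(z) = z^3 -z^2 + 24·z + 26.
Note conjugate pairs combine to real quadratics: (z − (1+5i))(z − (1−5i)) = z² − 2z + 26.
The resulting polynomial has degree 3 and real coefficients as required.

p(z) = z^3 -z^2 + 24·z + 26.


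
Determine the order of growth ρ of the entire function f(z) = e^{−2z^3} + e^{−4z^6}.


Each summand is entire of order 3 and 6 respectively (as in the single-exponential case). The order of a sum is at most the max of the orders, so ρ ≤ 6. For the lower bound: on |z|=r choose arg z so that -4z^6 is real positive; then |e^{-4z^6}| = e^{4r^6} while |e^{-2z^3}| ≤ e^{2r^3} = o(e^{4r^6}). So |f| ≥ e^{4r^6}(1 − o(1)) and ρ ≥ 6. Hence ρ = max(3, 6) = 6.
Therefore ρ = 6.

Order ρ = 6.


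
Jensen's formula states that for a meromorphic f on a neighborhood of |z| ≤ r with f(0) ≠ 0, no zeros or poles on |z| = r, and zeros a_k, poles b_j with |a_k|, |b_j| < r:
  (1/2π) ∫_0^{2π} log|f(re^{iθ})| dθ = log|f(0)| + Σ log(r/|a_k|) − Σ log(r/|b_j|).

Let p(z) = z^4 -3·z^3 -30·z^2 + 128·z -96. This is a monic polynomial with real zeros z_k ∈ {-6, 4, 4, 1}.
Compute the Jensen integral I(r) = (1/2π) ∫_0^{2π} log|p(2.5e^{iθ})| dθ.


Zeros: -6, 1, 4, 4; r = 2.5.
Inside |z| < r: 1. Outside (|z| ≥ r): -6, 4, 4.
p(0) = -96, so log|p(0)| = log(96) = 4.5643.
Apply Jensen: I(r) = log|p(0)| + Σ_k log(r/|z_k|), summed over zeros inside |z| < r.
  log(r/|z_k|) for z_k = 1: log(2.5/1) = 0.9163
  Outside zeros (-6, 4, 4) contribute nothing to the Jensen sum.
Sum over inside zeros: 0.9163.
I(r) = log|p(0)| + (inside sum) = 4.5643 + 0.9163 = 5.4806.
Note: since some zeros are outside |z| ≤ r, the simplified n·log(r) form does NOT apply — only the inside zeros contribute.

I(r) ≈ 5.4806.


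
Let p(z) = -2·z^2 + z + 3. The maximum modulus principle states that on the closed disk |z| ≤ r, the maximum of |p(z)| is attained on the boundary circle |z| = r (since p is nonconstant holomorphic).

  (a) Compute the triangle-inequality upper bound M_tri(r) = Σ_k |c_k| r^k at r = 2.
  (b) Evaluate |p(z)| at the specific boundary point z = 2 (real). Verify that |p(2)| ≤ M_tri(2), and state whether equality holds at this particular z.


Coefficients: c_0 = 3, c_1 = 1, c_2 = -2. Radius r = 2.
Part (a). Triangle bound: M_tri(r) = Σ_k |c_k| r^k
  = |3|·2^0 + |1|·2^1 + |-2|·2^2
  = 3 + 2 + 8 = 13.
This bounds M(r) := max_{|z|=r} |p(z)| from above; equality holds iff all terms c_k z^k can be made to align in phase at a single z on |z|=r.
Part (b). At z = 2 (real, on the circle |z| = r):
  p(2) = (3)·2^0 + (1)·2^1 + (-2)·2^2 = -3.
  |p(2)| = 3.
Check: |p(2)| = 3 ≤ 13 = M_tri(2). ✓ Equality does not hold at z = 2 (the coefficients have mixed signs, so the terms do not all align in phase there).

M_tri(2) = 13; |p(2)| = 3; equality at z=2: no.


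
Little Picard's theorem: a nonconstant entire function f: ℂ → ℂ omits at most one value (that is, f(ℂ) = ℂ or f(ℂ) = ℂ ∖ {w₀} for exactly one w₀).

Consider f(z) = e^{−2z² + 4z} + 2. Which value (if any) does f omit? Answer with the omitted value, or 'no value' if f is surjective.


Little Picard bounds the complement of f(ℂ) to at most one point.
The exponent g(z) = −2z² + 4z is a nonconstant polynomial, hence surjective onto ℂ. So e^{g(z)} takes every value in {e^w : w ∈ ℂ} = ℂ ∖ {0}. Adding 2 shifts the range to ℂ ∖ {2}. f omits exactly 2.

Omitted value: 2.


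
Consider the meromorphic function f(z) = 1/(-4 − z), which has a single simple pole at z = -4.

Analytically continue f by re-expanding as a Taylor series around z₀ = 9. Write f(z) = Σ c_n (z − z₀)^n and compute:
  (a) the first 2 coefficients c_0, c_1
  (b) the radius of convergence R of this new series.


Let w = z − z₀, so z = z₀ + w.
Then -4 − z = -4 − (z₀ + w) = (-4 − z₀) − w = -13 − w.
f(z) = 1/(-13 − w) = (1/(-13)) · 1/(1 − w/(-13)) = Σ_{n≥0} w^n / (-13)^(n+1).
So c_n = 1/(-13)^(n+1):
  c_0 = 1/(-13)^1 = -1/13.
  c_1 = 1/(-13)^2 = 1/169.
The series is valid for |w/d| < 1, i.e. |z − z₀| < |d|.
Radius of convergence: R = |-4 − z₀| = |-13| = 13 (distance from z₀ to the singularity z = -4).

c_0 = -1/13, c_1 = 1/169; R = 13.


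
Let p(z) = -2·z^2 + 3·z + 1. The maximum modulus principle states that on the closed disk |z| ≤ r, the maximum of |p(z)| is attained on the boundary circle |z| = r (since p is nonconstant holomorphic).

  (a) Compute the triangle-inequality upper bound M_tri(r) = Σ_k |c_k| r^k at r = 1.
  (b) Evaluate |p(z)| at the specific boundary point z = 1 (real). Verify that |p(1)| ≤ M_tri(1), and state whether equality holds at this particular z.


Coefficients: c_0 = 1, c_1 = 3, c_2 = -2. Radius r = 1.
Part (a). Triangle bound: M_tri(r) = Σ_k |c_k| r^k
  = |1|·1^0 + |3|·1^1 + |-2|·1^2
  = 1 + 3 + 2 = 6.
This bounds M(r) := max_{|z|=r} |p(z)| from above; equality holds iff all terms c_k z^k can be made to align in phase at a single z on |z|=r.
Part (b). At z = 1 (real, on the circle |z| = r):
  p(1) = (1)·1^0 + (3)·1^1 + (-2)·1^2 = 2.
  |p(1)| = 2.
Check: |p(1)| = 2 ≤ 6 = M_tri(1). ✓ Equality does not hold at z = 1 (the coefficients have mixed signs, so the terms do not all align in phase there).

M_tri(1) = 6; |p(1)| = 2; equality at z=1: no.


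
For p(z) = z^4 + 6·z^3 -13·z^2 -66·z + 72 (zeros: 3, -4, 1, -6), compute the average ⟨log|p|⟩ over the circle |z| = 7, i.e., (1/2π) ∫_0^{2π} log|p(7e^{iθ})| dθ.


Zeros: -6, -4, 1, 3; r = 7.
Inside |z| < r: -6, -4, 1, 3. Outside (|z| ≥ r): ∅.
p(0) = 72, so log|p(0)| = log(72) = 4.2767.
Apply Jensen: I(r) = log|p(0)| + Σ_k log(r/|z_k|), summed over zeros inside |z| < r.
  log(r/|z_k|) for z_k = 3: log(7/3) = 0.8473
  log(r/|z_k|) for z_k = -4: log(7/4) = 0.5596
  log(r/|z_k|) for z_k = 1: log(7/1) = 1.9459
  log(r/|z_k|) for z_k = -6: log(7/6) = 0.1542
Sum over inside zeros: 3.5070.
I(r) = log|p(0)| + (inside sum) = 4.2767 + 3.5070 = 7.7836.
Closed form (all zeros inside, monic): I(r) = n·log(r) = 4·log(7) = 7.7836. ✓

I(r) ≈ 7.7836.


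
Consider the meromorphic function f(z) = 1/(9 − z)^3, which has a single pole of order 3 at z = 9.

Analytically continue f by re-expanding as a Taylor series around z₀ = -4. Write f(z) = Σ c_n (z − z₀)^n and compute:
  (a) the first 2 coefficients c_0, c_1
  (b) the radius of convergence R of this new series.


Let w = z − z₀, so z = z₀ + w.
Then 9 − z = 9 − (z₀ + w) = (9 − z₀) − w = 13 − w.
f(z) = 1/(13 − w)^3 = (1/(13)^3) · (1 − w/(13))^{−3}.
By the binomial series (1−u)^{−3} = Σ_{n≥0} C(n+2, 2) u^n for |u|<1, with u = w/(13):
  c_n = C(n+2, 2) / (13)^(n+3).
  c_0 = 1/(13)^3 = 1/2197.
  c_1 = 3/(13)^4 = 3/28561.
The series is valid for |w/d| < 1, i.e. |z − z₀| < |d|.
Radius of convergence: R = |9 − z₀| = |13| = 13 (distance from z₀ to the singularity z = 9).

c_0 = 1/2197, c_1 = 3/28561; R = 13.


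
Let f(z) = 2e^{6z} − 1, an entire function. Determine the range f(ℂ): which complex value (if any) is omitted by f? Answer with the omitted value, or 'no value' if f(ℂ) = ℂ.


Little Picard bounds the complement of f(ℂ) to at most one point.
e^{6z} is never zero on ℂ, so 2·e^{6z} takes every value in ℂ ∖ {0}. Adding -1 shifts the range to ℂ ∖ {-1}. Thus f omits exactly the value -1.

Omitted value: -1.


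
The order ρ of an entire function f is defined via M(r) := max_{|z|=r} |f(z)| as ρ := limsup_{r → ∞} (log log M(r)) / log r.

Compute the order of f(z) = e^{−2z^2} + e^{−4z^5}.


Each summand is entire of order 2 and 5 respectively (as in the single-exponential case). The order of a sum is at most the max of the orders, so ρ ≤ 5. For the lower bound: on |z|=r choose arg z so that -4z^5 is real positive; then |e^{-4z^5}| = e^{4r^5} while |e^{-2z^2}| ≤ e^{2r^2} = o(e^{4r^5}). So |f| ≥ e^{4r^5}(1 − o(1)) and ρ ≥ 5. Hence ρ = max(2, 5) = 5.
Therefore ρ = 5.

Order ρ = 5.


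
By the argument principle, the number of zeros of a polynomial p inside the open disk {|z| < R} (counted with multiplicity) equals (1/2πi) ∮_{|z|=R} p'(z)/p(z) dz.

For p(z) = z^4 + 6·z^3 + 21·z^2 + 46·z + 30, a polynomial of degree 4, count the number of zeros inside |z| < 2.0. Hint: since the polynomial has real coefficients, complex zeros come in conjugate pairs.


The zeros of p are: -3, -1, (-1 + 3i), (-1 - 3i).
Their magnitudes are: 3, 1, 3.162, 3.162.
Zeros with |z| < R = 2.0: -1.
Count = 1.
By the argument principle, (1/2πi) ∮_{|z|=R} p'(z)/p(z) dz equals exactly this count.

Number of zeros inside |z| < 2.0: 1.


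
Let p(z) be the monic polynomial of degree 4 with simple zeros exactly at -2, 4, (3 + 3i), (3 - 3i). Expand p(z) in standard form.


The polynomial is p(z) = ∏_{α ∈ S} (z − α), where S = {-2, 4, (3 + 3i), (3 - 3i)}.
Expanding the product yields: p(z) = z^4 -8·z^3 + 22·z^2 + 12·z -144.
Note conjugate pairs combine to real quadratics: (z − (3+3i))(z − (3−3i)) = z² − 6z + 18.
The resulting polynomial has degree 4 and real coefficients as required.

p(z) = z^4 -8·z^3 + 22·z^2 + 12·z -144.


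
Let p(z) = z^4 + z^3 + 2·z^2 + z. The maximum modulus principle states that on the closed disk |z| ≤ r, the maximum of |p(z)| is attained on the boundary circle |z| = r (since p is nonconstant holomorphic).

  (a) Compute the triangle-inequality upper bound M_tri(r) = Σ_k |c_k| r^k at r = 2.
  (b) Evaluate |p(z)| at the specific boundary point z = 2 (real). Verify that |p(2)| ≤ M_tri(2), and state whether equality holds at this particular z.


Coefficients: c_0 = 0, c_1 = 1, c_2 = 2, c_3 = 1, c_4 = 1. Radius r = 2.
Part (a). Triangle bound: M_tri(r) = Σ_k |c_k| r^k
  = |0|·2^0 + |1|·2^1 + |2|·2^2 + |1|·2^3 + |1|·2^4
  = 0 + 2 + 8 + 8 + 16 = 34.
This bounds M(r) := max_{|z|=r} |p(z)| from above; equality holds iff all terms c_k z^k can be made to align in phase at a single z on |z|=r.
Part (b). At z = 2 (real, on the circle |z| = r):
  p(2) = (0)·2^0 + (1)·2^1 + (2)·2^2 + (1)·2^3 + (1)·2^4 = 34.
  |p(2)| = 34.
Since all nonzero coefficients share the same sign, |p(2)| = 34 = M_tri(2); the triangle bound is attained at z = 2, so in fact M(r) = 34.

M_tri(2) = 34; |p(2)| = 34; equality at z=2: yes.


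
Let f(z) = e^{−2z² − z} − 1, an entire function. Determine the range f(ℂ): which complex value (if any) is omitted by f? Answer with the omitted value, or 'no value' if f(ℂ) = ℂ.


Little Picard bounds the complement of f(ℂ) to at most one point.
The exponent g(z) = −2z² − z is a nonconstant polynomial, hence surjective onto ℂ. So e^{g(z)} takes every value in {e^w : w ∈ ℂ} = ℂ ∖ {0}. Adding -1 shifts the range to ℂ ∖ {-1}. f omits exactly -1.

Omitted value: -1.


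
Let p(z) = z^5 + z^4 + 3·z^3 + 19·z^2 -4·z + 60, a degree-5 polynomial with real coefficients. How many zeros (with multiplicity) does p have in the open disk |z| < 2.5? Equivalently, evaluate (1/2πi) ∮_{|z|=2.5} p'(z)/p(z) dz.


The zeros of p are: (1 + 2i), (1 - 2i), -3, (0 + 2i), (0 - 2i).
Their magnitudes are: 2.236, 2.236, 3, 2, 2.
Zeros with |z| < R = 2.5: (1 + 2i), (1 - 2i), (0 + 2i), (0 - 2i).
Count = 4.
By the argument principle, (1/2πi) ∮_{|z|=R} p'(z)/p(z) dz equals exactly this count.

Number of zeros inside |z| < 2.5: 4.


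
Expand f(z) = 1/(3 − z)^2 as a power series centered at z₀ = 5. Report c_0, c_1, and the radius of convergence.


Let w = z − z₀, so z = z₀ + w.
Then 3 − z = 3 − (z₀ + w) = (3 − z₀) − w = -2 − w.
f(z) = 1/(-2 − w)^2 = (1/(-2)^2) · (1 − w/(-2))^{−2}.
By the binomial series (1−u)^{−2} = Σ_{n≥0} C(n+1, 1) u^n for |u|<1, with u = w/(-2):
  c_n = C(n+1, 1) / (-2)^(n+2).
  c_0 = 1/(-2)^2 = 1/4.
  c_1 = 2/(-2)^3 = -1/4.
The series is valid for |w/d| < 1, i.e. |z − z₀| < |d|.
Radius of convergence: R = |3 − z₀| = |-2| = 2 (distance from z₀ to the singularity z = 3).

c_0 = 1/4, c_1 = -1/4; R = 2.


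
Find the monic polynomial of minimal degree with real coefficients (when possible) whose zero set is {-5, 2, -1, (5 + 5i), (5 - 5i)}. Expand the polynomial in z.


The polynomial is p(z) = ∏_{α ∈ S} (z − α), where S = {-5, 2, -1, (5 + 5i), (5 - 5i)}.
Expanding the product yields: p(z) = z^5 -6·z^4 + 3·z^3 + 260·z^2 -250·z -500.
Note conjugate pairs combine to real quadratics: (z − (5+5i))(z − (5−5i)) = z² − 10z + 50.
The resulting polynomial has degree 5 and real coefficients as required.

p(z) = z^5 -6·z^4 + 3·z^3 + 260·z^2 -250·z -500.


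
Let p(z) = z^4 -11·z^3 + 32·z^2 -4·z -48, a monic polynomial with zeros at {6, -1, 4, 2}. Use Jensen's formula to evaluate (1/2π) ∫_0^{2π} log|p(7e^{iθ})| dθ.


Zeros: -1, 2, 4, 6; r = 7.
Inside |z| < r: -1, 2, 4, 6. Outside (|z| ≥ r): ∅.
p(0) = -48, so log|p(0)| = log(48) = 3.8712.
Apply Jensen: I(r) = log|p(0)| + Σ_k log(r/|z_k|), summed over zeros inside |z| < r.
  log(r/|z_k|) for z_k = 6: log(7/6) = 0.1542
  log(r/|z_k|) for z_k = -1: log(7/1) = 1.9459
  log(r/|z_k|) for z_k = 4: log(7/4) = 0.5596
  log(r/|z_k|) for z_k = 2: log(7/2) = 1.2528
Sum over inside zeros: 3.9124.
I(r) = log|p(0)| + (inside sum) = 3.8712 + 3.9124 = 7.7836.
Closed form (all zeros inside, monic): I(r) = n·log(r) = 4·log(7) = 7.7836. ✓

I(r) ≈ 7.7836.


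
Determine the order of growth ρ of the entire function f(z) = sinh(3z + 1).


sinh(w) is a linear combination of e^{iw} and e^{−iw} (or e^w, e^{−w} in the hyperbolic case), so |sinh(w)| ≤ e^{|w|}. With w = 3z + 1, |w| ≤ 3|z| + 1 = 3r + 1 on |z| = r, giving M(r) ≤ e^{3r + 1}, so ρ ≤ 1. On a suitable ray (z = it for sin/cos; z = t for sinh/cosh, t real → ∞), |sinh(3z + 1)| grows like e^{3|t|}/2, so ρ ≥ 1. Hence ρ = 1.
Therefore ρ = 1.

Order ρ = 1.


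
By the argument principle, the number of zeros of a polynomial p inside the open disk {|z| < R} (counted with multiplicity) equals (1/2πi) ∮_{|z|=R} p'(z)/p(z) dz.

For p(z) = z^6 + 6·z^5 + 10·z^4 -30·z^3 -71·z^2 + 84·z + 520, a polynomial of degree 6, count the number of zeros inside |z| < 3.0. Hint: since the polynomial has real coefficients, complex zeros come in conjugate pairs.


The zeros of p are: (2 + 1i), (2 - 1i), (-2 + 2i), (-2 - 2i), (-3 + 2i), (-3 - 2i).
Their magnitudes are: 2.236, 2.236, 2.828, 2.828, 3.606, 3.606.
Zeros with |z| < R = 3.0: (2 + 1i), (2 - 1i), (-2 + 2i), (-2 - 2i).
Count = 4.
By the argument principle, (1/2πi) ∮_{|z|=R} p'(z)/p(z) dz equals exactly this count.

Number of zeros inside |z| < 3.0: 4.


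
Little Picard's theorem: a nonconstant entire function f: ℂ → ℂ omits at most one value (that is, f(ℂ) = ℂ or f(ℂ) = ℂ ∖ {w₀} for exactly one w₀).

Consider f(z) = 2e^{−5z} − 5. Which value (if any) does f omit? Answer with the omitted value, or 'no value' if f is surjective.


Little Picard bounds the complement of f(ℂ) to at most one point.
e^{−5z} is never zero on ℂ, so 2·e^{−5z} takes every value in ℂ ∖ {0}. Adding -5 shifts the range to ℂ ∖ {-5}. Thus f omits exactly the value -5.

Omitted value: -5.


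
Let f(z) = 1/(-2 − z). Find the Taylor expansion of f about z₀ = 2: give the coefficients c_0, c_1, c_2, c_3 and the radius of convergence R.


Let w = z − z₀, so z = z₀ + w.
Then -2 − z = -2 − (z₀ + w) = (-2 − z₀) − w = -4 − w.
f(z) = 1/(-4 − w) = (1/(-4)) · 1/(1 − w/(-4)) = Σ_{n≥0} w^n / (-4)^(n+1).
So c_n = 1/(-4)^(n+1):
  c_0 = 1/(-4)^1 = -1/4.
  c_1 = 1/(-4)^2 = 1/16.
  c_2 = 1/(-4)^3 = -1/64.
  c_3 = 1/(-4)^4 = 1/256.
The series is valid for |w/d| < 1, i.e. |z − z₀| < |d|.
Radius of convergence: R = |-2 − z₀| = |-4| = 4 (distance from z₀ to the singularity z = -2).

c_0 = -1/4, c_1 = 1/16, c_2 = -1/64, c_3 = 1/256; R = 4.


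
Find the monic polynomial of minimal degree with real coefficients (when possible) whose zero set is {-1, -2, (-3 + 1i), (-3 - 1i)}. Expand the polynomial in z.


The polynomial is p(z) = ∏_{α ∈ S} (z − α), where S = {-1, -2, (-3 + 1i), (-3 - 1i)}.
Expanding the product yields: p(z) = z^4 + 9·z^3 + 30·z^2 + 42·z + 20.
Note conjugate pairs combine to real quadratics: (z − (-3+1i))(z − (-3−1i)) = z² + 6z + 10.
The resulting polynomial has degree 4 and real coefficients as required.

p(z) = z^4 + 9·z^3 + 30·z^2 + 42·z + 20.


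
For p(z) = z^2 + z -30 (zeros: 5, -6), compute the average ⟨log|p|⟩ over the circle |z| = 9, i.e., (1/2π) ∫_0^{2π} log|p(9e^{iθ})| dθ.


Zeros: -6, 5; r = 9.
Inside |z| < r: -6, 5. Outside (|z| ≥ r): ∅.
p(0) = -30, so log|p(0)| = log(30) = 3.4012.
Apply Jensen: I(r) = log|p(0)| + Σ_k log(r/|z_k|), summed over zeros inside |z| < r.
  log(r/|z_k|) for z_k = 5: log(9/5) = 0.5878
  log(r/|z_k|) for z_k = -6: log(9/6) = 0.4055
Sum over inside zeros: 0.9933.
I(r) = log|p(0)| + (inside sum) = 3.4012 + 0.9933 = 4.3944.
Closed form (all zeros inside, monic): I(r) = n·log(r) = 2·log(9) = 4.3944. ✓

I(r) ≈ 4.3944.


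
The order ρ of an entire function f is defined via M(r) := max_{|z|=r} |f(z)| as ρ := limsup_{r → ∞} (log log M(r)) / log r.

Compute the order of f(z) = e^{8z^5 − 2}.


|e^{8z^5 − 2}| = e^{Re(8·z^5) + -2} ≤ e^{8|z|^5 + -2} = e^{8r^5 + -2} on |z| = r, so ρ ≤ 5. Choosing z on |z|=r so that 8·z^5 is real positive (always possible by picking arg z appropriately) gives |f(z)| = e^{8r^5 + -2}, matching the bound. The additive constant -2 does not affect log log M(r) ~ 5·log r. Hence ρ = 5.
Therefore ρ = 5.

Order ρ = 5.


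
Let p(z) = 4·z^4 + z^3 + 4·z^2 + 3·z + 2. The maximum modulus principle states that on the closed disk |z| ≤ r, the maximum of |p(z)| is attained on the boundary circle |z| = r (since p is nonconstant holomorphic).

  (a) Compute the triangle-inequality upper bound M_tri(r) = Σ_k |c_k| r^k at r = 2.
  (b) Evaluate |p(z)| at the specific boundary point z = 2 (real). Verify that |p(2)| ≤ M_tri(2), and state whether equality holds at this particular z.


Coefficients: c_0 = 2, c_1 = 3, c_2 = 4, c_3 = 1, c_4 = 4. Radius r = 2.
Part (a). Triangle bound: M_tri(r) = Σ_k |c_k| r^k
  = |2|·2^0 + |3|·2^1 + |4|·2^2 + |1|·2^3 + |4|·2^4
  = 2 + 6 + 16 + 8 + 64 = 96.
This bounds M(r) := max_{|z|=r} |p(z)| from above; equality holds iff all terms c_k z^k can be made to align in phase at a single z on |z|=r.
Part (b). At z = 2 (real, on the circle |z| = r):
  p(2) = (2)·2^0 + (3)·2^1 + (4)·2^2 + (1)·2^3 + (4)·2^4 = 96.
  |p(2)| = 96.
Since all nonzero coefficients share the same sign, |p(2)| = 96 = M_tri(2); the triangle bound is attained at z = 2, so in fact M(r) = 96.

M_tri(2) = 96; |p(2)| = 96; equality at z=2: yes.


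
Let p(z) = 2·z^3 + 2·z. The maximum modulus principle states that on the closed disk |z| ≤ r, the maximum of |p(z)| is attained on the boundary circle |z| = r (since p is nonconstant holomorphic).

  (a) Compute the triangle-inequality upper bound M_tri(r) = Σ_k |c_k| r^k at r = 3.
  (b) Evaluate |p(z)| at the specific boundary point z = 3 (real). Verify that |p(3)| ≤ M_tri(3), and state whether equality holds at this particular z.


Coefficients: c_0 = 0, c_1 = 2, c_2 = 0, c_3 = 2. Radius r = 3.
Part (a). Triangle bound: M_tri(r) = Σ_k |c_k| r^k
  = |0|·3^0 + |2|·3^1 + |0|·3^2 + |2|·3^3
  = 0 + 6 + 0 + 54 = 60.
This bounds M(r) := max_{|z|=r} |p(z)| from above; equality holds iff all terms c_k z^k can be made to align in phase at a single z on |z|=r.
Part (b). At z = 3 (real, on the circle |z| = r):
  p(3) = (0)·3^0 + (2)·3^1 + (0)·3^2 + (2)·3^3 = 60.
  |p(3)| = 60.
Since all nonzero coefficients share the same sign, |p(3)| = 60 = M_tri(3); the triangle bound is attained at z = 3, so in fact M(r) = 60.

M_tri(3) = 60; |p(3)| = 60; equality at z=3: yes.


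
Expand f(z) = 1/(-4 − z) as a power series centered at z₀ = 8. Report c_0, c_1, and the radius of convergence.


Let w = z − z₀, so z = z₀ + w.
Then -4 − z = -4 − (z₀ + w) = (-4 − z₀) − w = -12 − w.
f(z) = 1/(-12 − w) = (1/(-12)) · 1/(1 − w/(-12)) = Σ_{n≥0} w^n / (-12)^(n+1).
So c_n = 1/(-12)^(n+1):
  c_0 = 1/(-12)^1 = -1/12.
  c_1 = 1/(-12)^2 = 1/144.
The series is valid for |w/d| < 1, i.e. |z − z₀| < |d|.
Radius of convergence: R = |-4 − z₀| = |-12| = 12 (distance from z₀ to the singularity z = -4).

c_0 = -1/12, c_1 = 1/144; R = 12.


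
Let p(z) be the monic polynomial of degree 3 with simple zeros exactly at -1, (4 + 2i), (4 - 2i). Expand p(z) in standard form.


The polynomial is p(z) = ∏_{α ∈ S} (z − α), where S = {-1, (4 + 2i), (4 - 2i)}.
Expanding the product yields: p(z) = z^3 -7·z^2 + 12·z + 20.
Note conjugate pairs combine to real quadratics: (z − (4+2i))(z − (4−2i)) = z² − 8z + 20.
The resulting polynomial has degree 3 and real coefficients as required.

p(z) = z^3 -7·z^2 + 12·z + 20.


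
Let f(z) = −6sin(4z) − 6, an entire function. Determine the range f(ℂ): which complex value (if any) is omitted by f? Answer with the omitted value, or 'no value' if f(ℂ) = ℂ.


Little Picard bounds the complement of f(ℂ) to at most one point.
sin is entire and surjective onto ℂ: for every w ∈ ℂ, sin(ζ) = w has a solution ζ ∈ ℂ (e.g., via the complex inverse arcsin). With ζ = 4z this gives z = ζ/(4). Then -6·sin(4z) takes every value in -6·ℂ = ℂ, and adding -6 is a bijection of ℂ. So f is surjective and omits no value. (Note: only on the real line is sin bounded by [−1, 1].)

Omitted value: no value.


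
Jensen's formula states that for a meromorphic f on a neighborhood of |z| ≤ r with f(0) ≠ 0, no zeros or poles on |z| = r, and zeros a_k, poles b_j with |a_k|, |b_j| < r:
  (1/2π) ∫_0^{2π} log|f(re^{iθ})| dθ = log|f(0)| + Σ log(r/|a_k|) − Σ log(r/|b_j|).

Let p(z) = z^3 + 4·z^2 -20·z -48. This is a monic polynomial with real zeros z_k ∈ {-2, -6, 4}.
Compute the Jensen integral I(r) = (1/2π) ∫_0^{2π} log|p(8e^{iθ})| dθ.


Zeros: -6, -2, 4; r = 8.
Inside |z| < r: -6, -2, 4. Outside (|z| ≥ r): ∅.
p(0) = -48, so log|p(0)| = log(48) = 3.8712.
Apply Jensen: I(r) = log|p(0)| + Σ_k log(r/|z_k|), summed over zeros inside |z| < r.
  log(r/|z_k|) for z_k = -2: log(8/2) = 1.3863
  log(r/|z_k|) for z_k = -6: log(8/6) = 0.2877
  log(r/|z_k|) for z_k = 4: log(8/4) = 0.6931
Sum over inside zeros: 2.3671.
I(r) = log|p(0)| + (inside sum) = 3.8712 + 2.3671 = 6.2383.
Closed form (all zeros inside, monic): I(r) = n·log(r) = 3·log(8) = 6.2383. ✓

I(r) ≈ 6.2383.


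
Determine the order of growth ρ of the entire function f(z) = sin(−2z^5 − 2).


Write sin(w) = (e^{iw} ± e^{−iw})/(2 or 2i), so |sin(w)| ≤ e^{|w|}. With w = −2z^5 − 2, |w| ≤ 2r^5 + 2 on |z|=r, giving M(r) ≤ e^{2r^5 + 2} and ρ ≤ 5. For the lower bound, choose z on |z|=r with -2z^5 purely imaginary of modulus 2r^5; then |sin(−2z^5 − 2)| grows like e^{2r^5}/2, so ρ ≥ 5. Hence ρ = 5.
Therefore ρ = 5.

Order ρ = 5.


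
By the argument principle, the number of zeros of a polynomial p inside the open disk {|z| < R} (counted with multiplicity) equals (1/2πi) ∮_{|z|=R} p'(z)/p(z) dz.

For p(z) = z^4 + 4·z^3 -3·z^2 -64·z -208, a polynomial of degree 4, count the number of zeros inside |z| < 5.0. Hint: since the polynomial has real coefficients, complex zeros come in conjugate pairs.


The zeros of p are: 4, (-2 + 3i), (-2 - 3i), -4.
Their magnitudes are: 4, 3.606, 3.606, 4.
Zeros with |z| < R = 5.0: 4, (-2 + 3i), (-2 - 3i), -4.
Count = 4.
By the argument principle, (1/2πi) ∮_{|z|=R} p'(z)/p(z) dz equals exactly this count.

Number of zeros inside |z| < 5.0: 4.


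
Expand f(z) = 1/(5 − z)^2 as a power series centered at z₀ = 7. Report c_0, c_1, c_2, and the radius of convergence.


Let w = z − z₀, so z = z₀ + w.
Then 5 − z = 5 − (z₀ + w) = (5 − z₀) − w = -2 − w.
f(z) = 1/(-2 − w)^2 = (1/(-2)^2) · (1 − w/(-2))^{−2}.
By the binomial series (1−u)^{−2} = Σ_{n≥0} C(n+1, 1) u^n for |u|<1, with u = w/(-2):
  c_n = C(n+1, 1) / (-2)^(n+2).
  c_0 = 1/(-2)^2 = 1/4.
  c_1 = 2/(-2)^3 = -1/4.
  c_2 = 3/(-2)^4 = 3/16.
The series is valid for |w/d| < 1, i.e. |z − z₀| < |d|.
Radius of convergence: R = |5 − z₀| = |-2| = 2 (distance from z₀ to the singularity z = 5).

c_0 = 1/4, c_1 = -1/4, c_2 = 3/16; R = 2.


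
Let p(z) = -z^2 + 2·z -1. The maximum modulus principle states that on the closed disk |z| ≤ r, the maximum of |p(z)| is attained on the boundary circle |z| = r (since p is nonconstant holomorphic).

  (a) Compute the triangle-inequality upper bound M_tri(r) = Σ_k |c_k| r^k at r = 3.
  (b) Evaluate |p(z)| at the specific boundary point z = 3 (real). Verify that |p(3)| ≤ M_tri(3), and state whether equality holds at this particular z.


Coefficients: c_0 = -1, c_1 = 2, c_2 = -1. Radius r = 3.
Part (a). Triangle bound: M_tri(r) = Σ_k |c_k| r^k
  = |-1|·3^0 + |2|·3^1 + |-1|·3^2
  = 1 + 6 + 9 = 16.
This bounds M(r) := max_{|z|=r} |p(z)| from above; equality holds iff all terms c_k z^k can be made to align in phase at a single z on |z|=r.
Part (b). At z = 3 (real, on the circle |z| = r):
  p(3) = (-1)·3^0 + (2)·3^1 + (-1)·3^2 = -4.
  |p(3)| = 4.
Check: |p(3)| = 4 ≤ 16 = M_tri(3). ✓ Equality does not hold at z = 3 (the coefficients have mixed signs, so the terms do not all align in phase there).

M_tri(3) = 16; |p(3)| = 4; equality at z=3: no.


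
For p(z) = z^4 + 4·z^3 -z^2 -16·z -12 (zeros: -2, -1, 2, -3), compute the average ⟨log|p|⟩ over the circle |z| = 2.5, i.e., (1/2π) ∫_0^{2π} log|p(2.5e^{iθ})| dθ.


Zeros: -3, -2, -1, 2; r = 2.5.
Inside |z| < r: -2, -1, 2. Outside (|z| ≥ r): -3.
p(0) = -12, so log|p(0)| = log(12) = 2.4849.
Apply Jensen: I(r) = log|p(0)| + Σ_k log(r/|z_k|), summed over zeros inside |z| < r.
  log(r/|z_k|) for z_k = -2: log(2.5/2) = 0.2231
  log(r/|z_k|) for z_k = -1: log(2.5/1) = 0.9163
  log(r/|z_k|) for z_k = 2: log(2.5/2) = 0.2231
  Outside zeros (-3) contribute nothing to the Jensen sum.
Sum over inside zeros: 1.3626.
I(r) = log|p(0)| + (inside sum) = 2.4849 + 1.3626 = 3.8475.
Note: since some zeros are outside |z| ≤ r, the simplified n·log(r) form does NOT apply — only the inside zeros contribute.

I(r) ≈ 3.8475.


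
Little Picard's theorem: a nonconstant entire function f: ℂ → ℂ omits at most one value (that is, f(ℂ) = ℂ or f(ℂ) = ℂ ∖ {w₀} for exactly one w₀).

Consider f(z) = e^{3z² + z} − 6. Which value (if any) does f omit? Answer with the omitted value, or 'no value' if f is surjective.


Little Picard bounds the complement of f(ℂ) to at most one point.
The exponent g(z) = 3z² + z is a nonconstant polynomial, hence surjective onto ℂ. So e^{g(z)} takes every value in {e^w : w ∈ ℂ} = ℂ ∖ {0}. Adding -6 shifts the range to ℂ ∖ {-6}. f omits exactly -6.

Omitted value: -6.


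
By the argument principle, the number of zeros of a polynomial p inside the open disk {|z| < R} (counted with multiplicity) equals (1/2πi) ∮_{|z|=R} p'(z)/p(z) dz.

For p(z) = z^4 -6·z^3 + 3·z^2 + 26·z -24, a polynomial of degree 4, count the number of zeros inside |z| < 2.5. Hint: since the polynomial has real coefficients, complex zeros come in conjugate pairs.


The zeros of p are: 4, 1, 3, -2.
Their magnitudes are: 4, 1, 3, 2.
Zeros with |z| < R = 2.5: 1, -2.
Count = 2.
By the argument principle, (1/2πi) ∮_{|z|=R} p'(z)/p(z) dz equals exactly this count.

Number of zeros inside |z| < 2.5: 2.


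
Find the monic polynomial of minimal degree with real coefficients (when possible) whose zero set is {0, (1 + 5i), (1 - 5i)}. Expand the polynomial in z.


The polynomial is p(z) = ∏_{α ∈ S} (z − α), where S = {0, (1 + 5i), (1 - 5i)}.
Expanding the product yields: p(z) = z^3 -2·z^2 + 26·z.
Note conjugate pairs combine to real quadratics: (z − (1+5i))(z − (1−5i)) = z² − 2z + 26.
The resulting polynomial has degree 3 and real coefficients as required.

p(z) = z^3 -2·z^2 + 26·z.


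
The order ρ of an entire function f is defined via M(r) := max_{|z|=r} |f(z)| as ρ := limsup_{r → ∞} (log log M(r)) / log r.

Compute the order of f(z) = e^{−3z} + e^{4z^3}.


Each summand is entire of order 1 and 3 respectively (as in the single-exponential case). The order of a sum is at most the max of the orders, so ρ ≤ 3. For the lower bound: on |z|=r choose arg z so that 4z^3 is real positive; then |e^{4z^3}| = e^{4r^3} while |e^{-3z}| ≤ e^{3r^1} = o(e^{4r^3}). So |f| ≥ e^{4r^3}(1 − o(1)) and ρ ≥ 3. Hence ρ = max(1, 3) = 3.
Therefore ρ = 3.

Order ρ = 3.


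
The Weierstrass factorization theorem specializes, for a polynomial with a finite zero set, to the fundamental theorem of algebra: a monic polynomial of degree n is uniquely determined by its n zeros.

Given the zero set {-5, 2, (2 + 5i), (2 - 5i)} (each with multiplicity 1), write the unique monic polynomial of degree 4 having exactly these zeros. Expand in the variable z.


The polynomial is p(z) = ∏_{α ∈ S} (z − α), where S = {-5, 2, (2 + 5i), (2 - 5i)}.
Expanding the product yields: p(z) = z^4 -z^3 + 7·z^2 + 127·z -290.
Note conjugate pairs combine to real quadratics: (z − (2+5i))(z − (2−5i)) = z² − 4z + 29.
The resulting polynomial has degree 4 and real coefficients as required.

p(z) = z^4 -z^3 + 7·z^2 + 127·z -290.


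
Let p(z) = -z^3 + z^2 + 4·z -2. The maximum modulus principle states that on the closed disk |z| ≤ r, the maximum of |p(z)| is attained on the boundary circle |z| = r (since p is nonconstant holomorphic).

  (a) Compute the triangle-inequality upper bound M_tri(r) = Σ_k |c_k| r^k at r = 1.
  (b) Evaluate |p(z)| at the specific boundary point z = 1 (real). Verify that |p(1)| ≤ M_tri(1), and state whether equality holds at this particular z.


Coefficients: c_0 = -2, c_1 = 4, c_2 = 1, c_3 = -1. Radius r = 1.
Part (a). Triangle bound: M_tri(r) = Σ_k |c_k| r^k
  = |-2|·1^0 + |4|·1^1 + |1|·1^2 + |-1|·1^3
  = 2 + 4 + 1 + 1 = 8.
This bounds M(r) := max_{|z|=r} |p(z)| from above; equality holds iff all terms c_k z^k can be made to align in phase at a single z on |z|=r.
Part (b). At z = 1 (real, on the circle |z| = r):
  p(1) = (-2)·1^0 + (4)·1^1 + (1)·1^2 + (-1)·1^3 = 2.
  |p(1)| = 2.
Check: |p(1)| = 2 ≤ 8 = M_tri(1). ✓ Equality does not hold at z = 1 (the coefficients have mixed signs, so the terms do not all align in phase there).

M_tri(1) = 8; |p(1)| = 2; equality at z=1: no.


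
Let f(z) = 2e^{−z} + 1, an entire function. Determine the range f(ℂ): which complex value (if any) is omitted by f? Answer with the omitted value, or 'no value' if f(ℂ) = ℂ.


Little Picard bounds the complement of f(ℂ) to at most one point.
e^{−z} is never zero on ℂ, so 2·e^{−z} takes every value in ℂ ∖ {0}. Adding 1 shifts the range to ℂ ∖ {1}. Thus f omits exactly the value 1.

Omitted value: 1.


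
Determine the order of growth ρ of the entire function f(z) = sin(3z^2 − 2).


Write sin(w) = (e^{iw} ± e^{−iw})/(2 or 2i), so |sin(w)| ≤ e^{|w|}. With w = 3z^2 − 2, |w| ≤ 3r^2 + 2 on |z|=r, giving M(r) ≤ e^{3r^2 + 2} and ρ ≤ 2. For the lower bound, choose z on |z|=r with 3z^2 purely imaginary of modulus 3r^2; then |sin(3z^2 − 2)| grows like e^{3r^2}/2, so ρ ≥ 2. Hence ρ = 2.
Therefore ρ = 2.

Order ρ = 2.


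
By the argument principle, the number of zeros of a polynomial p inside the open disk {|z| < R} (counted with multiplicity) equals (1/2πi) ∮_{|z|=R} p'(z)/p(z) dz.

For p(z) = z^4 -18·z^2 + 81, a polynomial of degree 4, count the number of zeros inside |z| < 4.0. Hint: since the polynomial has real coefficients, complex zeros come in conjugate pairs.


The zeros of p are: 3, -3, -3, 3.
Their magnitudes are: 3, 3, 3, 3.
Zeros with |z| < R = 4.0: 3, -3, -3, 3.
Count = 4.
By the argument principle, (1/2πi) ∮_{|z|=R} p'(z)/p(z) dz equals exactly this count.

Number of zeros inside |z| < 4.0: 4.


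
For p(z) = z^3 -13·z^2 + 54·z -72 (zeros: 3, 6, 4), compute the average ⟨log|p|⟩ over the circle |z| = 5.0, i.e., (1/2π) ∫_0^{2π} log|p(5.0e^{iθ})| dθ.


Zeros: 3, 4, 6; r = 5.0.
Inside |z| < r: 3, 4. Outside (|z| ≥ r): 6.
p(0) = -72, so log|p(0)| = log(72) = 4.2767.
Apply Jensen: I(r) = log|p(0)| + Σ_k log(r/|z_k|), summed over zeros inside |z| < r.
  log(r/|z_k|) for z_k = 3: log(5.0/3) = 0.5108
  log(r/|z_k|) for z_k = 4: log(5.0/4) = 0.2231
  Outside zeros (6) contribute nothing to the Jensen sum.
Sum over inside zeros: 0.7340.
I(r) = log|p(0)| + (inside sum) = 4.2767 + 0.7340 = 5.0106.
Note: since some zeros are outside |z| ≤ r, the simplified n·log(r) form does NOT apply — only the inside zeros contribute.

I(r) ≈ 5.0106.


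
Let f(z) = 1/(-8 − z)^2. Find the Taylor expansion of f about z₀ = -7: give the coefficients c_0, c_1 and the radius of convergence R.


Let w = z − z₀, so z = z₀ + w.
Then -8 − z = -8 − (z₀ + w) = (-8 − z₀) − w = -1 − w.
f(z) = 1/(-1 − w)^2 = (1/(-1)^2) · (1 − w/(-1))^{−2}.
By the binomial series (1−u)^{−2} = Σ_{n≥0} C(n+1, 1) u^n for |u|<1, with u = w/(-1):
  c_n = C(n+1, 1) / (-1)^(n+2).
  c_0 = 1/(-1)^2 = 1.
  c_1 = 2/(-1)^3 = -2.
The series is valid for |w/d| < 1, i.e. |z − z₀| < |d|.
Radius of convergence: R = |-8 − z₀| = |-1| = 1 (distance from z₀ to the singularity z = -8).

c_0 = 1, c_1 = -2; R = 1.


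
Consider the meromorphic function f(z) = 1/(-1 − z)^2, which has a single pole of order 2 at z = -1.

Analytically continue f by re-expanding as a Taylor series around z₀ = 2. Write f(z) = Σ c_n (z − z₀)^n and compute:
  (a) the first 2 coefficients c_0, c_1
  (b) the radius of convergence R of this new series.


Let w = z − z₀, so z = z₀ + w.
Then -1 − z = -1 − (z₀ + w) = (-1 − z₀) − w = -3 − w.
f(z) = 1/(-3 − w)^2 = (1/(-3)^2) · (1 − w/(-3))^{−2}.
By the binomial series (1−u)^{−2} = Σ_{n≥0} C(n+1, 1) u^n for |u|<1, with u = w/(-3):
  c_n = C(n+1, 1) / (-3)^(n+2).
  c_0 = 1/(-3)^2 = 1/9.
  c_1 = 2/(-3)^3 = -2/27.
The series is valid for |w/d| < 1, i.e. |z − z₀| < |d|.
Radius of convergence: R = |-1 − z₀| = |-3| = 3 (distance from z₀ to the singularity z = -1).

c_0 = 1/9, c_1 = -2/27; R = 3.


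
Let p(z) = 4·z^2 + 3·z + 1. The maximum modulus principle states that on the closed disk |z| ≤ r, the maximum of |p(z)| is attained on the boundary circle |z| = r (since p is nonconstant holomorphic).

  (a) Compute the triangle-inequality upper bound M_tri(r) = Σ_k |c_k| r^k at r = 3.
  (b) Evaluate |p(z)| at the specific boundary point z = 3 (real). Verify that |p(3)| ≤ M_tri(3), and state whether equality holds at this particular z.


Coefficients: c_0 = 1, c_1 = 3, c_2 = 4. Radius r = 3.
Part (a). Triangle bound: M_tri(r) = Σ_k |c_k| r^k
  = |1|·3^0 + |3|·3^1 + |4|·3^2
  = 1 + 9 + 36 = 46.
This bounds M(r) := max_{|z|=r} |p(z)| from above; equality holds iff all terms c_k z^k can be made to align in phase at a single z on |z|=r.
Part (b). At z = 3 (real, on the circle |z| = r):
  p(3) = (1)·3^0 + (3)·3^1 + (4)·3^2 = 46.
  |p(3)| = 46.
Since all nonzero coefficients share the same sign, |p(3)| = 46 = M_tri(3); the triangle bound is attained at z = 3, so in fact M(r) = 46.

M_tri(3) = 46; |p(3)| = 46; equality at z=3: yes.


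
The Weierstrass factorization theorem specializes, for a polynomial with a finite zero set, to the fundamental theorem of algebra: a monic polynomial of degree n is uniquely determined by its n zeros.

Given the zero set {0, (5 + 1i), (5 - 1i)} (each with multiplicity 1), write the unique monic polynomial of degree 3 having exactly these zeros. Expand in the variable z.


The polynomial is p(z) = ∏_{α ∈ S} (z − α), where S = {0, (5 + 1i), (5 - 1i)}.
Expanding the product yields: p(z) = z^3 -10·z^2 + 26·z.
Note conjugate pairs combine to real quadratics: (z − (5+1i))(z − (5−1i)) = z² − 10z + 26.
The resulting polynomial has degree 3 and real coefficients as required.

p(z) = z^3 -10·z^2 + 26·z.


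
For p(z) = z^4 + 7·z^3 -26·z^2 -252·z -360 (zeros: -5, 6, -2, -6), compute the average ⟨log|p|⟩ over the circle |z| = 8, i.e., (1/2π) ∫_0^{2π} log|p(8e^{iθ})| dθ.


Zeros: -6, -5, -2, 6; r = 8.
Inside |z| < r: -6, -5, -2, 6. Outside (|z| ≥ r): ∅.
p(0) = -360, so log|p(0)| = log(360) = 5.8861.
Apply Jensen: I(r) = log|p(0)| + Σ_k log(r/|z_k|), summed over zeros inside |z| < r.
  log(r/|z_k|) for z_k = -5: log(8/5) = 0.4700
  log(r/|z_k|) for z_k = 6: log(8/6) = 0.2877
  log(r/|z_k|) for z_k = -2: log(8/2) = 1.3863
  log(r/|z_k|) for z_k = -6: log(8/6) = 0.2877
Sum over inside zeros: 2.4317.
I(r) = log|p(0)| + (inside sum) = 5.8861 + 2.4317 = 8.3178.
Closed form (all zeros inside, monic): I(r) = n·log(r) = 4·log(8) = 8.3178. ✓

I(r) ≈ 8.3178.


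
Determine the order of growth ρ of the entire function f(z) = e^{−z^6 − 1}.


|e^{−z^6 − 1}| = e^{Re(-1·z^6) + -1} ≤ e^{1|z|^6 + -1} = e^{1r^6 + -1} on |z| = r, so ρ ≤ 6. Choosing z on |z|=r so that -1·z^6 is real positive (always possible by picking arg z appropriately) gives |f(z)| = e^{1r^6 + -1}, matching the bound. The additive constant -1 does not affect log log M(r) ~ 6·log r. Hence ρ = 6.
Therefore ρ = 6.

Order ρ = 6.
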